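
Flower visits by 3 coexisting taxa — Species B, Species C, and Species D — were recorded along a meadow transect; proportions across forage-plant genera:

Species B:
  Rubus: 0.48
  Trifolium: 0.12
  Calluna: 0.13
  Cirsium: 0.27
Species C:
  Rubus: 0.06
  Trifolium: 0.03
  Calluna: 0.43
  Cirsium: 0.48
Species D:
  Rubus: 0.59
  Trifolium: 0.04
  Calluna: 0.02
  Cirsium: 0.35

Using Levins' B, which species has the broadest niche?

Species B

Σp_Bᵢ² = 0.48² + 0.12² + 0.13² + 0.27² = 0.2304 + 0.0144 + 0.0169 + 0.0729 = 0.3346
B_B = 1 / 0.3346 = 2.9886
Σp_Cᵢ² = 0.06² + 0.03² + 0.43² + 0.48² = 0.0036 + 0.0009 + 0.1849 + 0.2304 = 0.4198
B_C = 1 / 0.4198 = 2.3821
Σp_Dᵢ² = 0.59² + 0.04² + 0.02² + 0.35² = 0.3481 + 0.0016 + 0.0004 + 0.1225 = 0.4726
B_D = 1 / 0.4726 = 2.1160
Highest B → broadest niche (most generalist): Species B (B = 2.99).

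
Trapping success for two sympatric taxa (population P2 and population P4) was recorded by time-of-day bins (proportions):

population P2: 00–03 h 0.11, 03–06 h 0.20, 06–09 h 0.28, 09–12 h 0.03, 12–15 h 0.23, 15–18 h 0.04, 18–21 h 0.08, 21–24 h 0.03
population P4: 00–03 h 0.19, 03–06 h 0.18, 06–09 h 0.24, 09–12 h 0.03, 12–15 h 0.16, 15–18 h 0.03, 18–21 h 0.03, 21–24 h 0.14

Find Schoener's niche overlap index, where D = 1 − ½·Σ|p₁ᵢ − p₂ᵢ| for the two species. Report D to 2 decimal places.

0.81

Σ|p₁ᵢ − p₂ᵢ| = 0.08 + 0.02 + 0.04 + 0.00 + 0.07 + 0.01 + 0.05 + 0.11 = 0.38
D = 1 − ½ × 0.38 = 1 − 0.190 = 0.8100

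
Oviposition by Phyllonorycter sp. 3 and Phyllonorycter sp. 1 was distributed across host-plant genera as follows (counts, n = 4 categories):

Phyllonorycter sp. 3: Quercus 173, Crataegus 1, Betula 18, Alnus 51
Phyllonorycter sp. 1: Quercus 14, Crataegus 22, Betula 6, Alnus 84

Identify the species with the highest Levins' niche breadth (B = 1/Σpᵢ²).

Phyllonorycter sp. 1

Proportions for Phyllonorycter sp. 3 (n=243): 173/243=0.7119, 1/243=0.0041, 18/243=0.0741, 51/243=0.2099
Proportions for Phyllonorycter sp. 1 (n=126): 14/126=0.1111, 22/126=0.1746, 6/126=0.0476, 84/126=0.6667
Σp_3ᵢ² = 0.7119² + 0.0041² + 0.0741² + 0.2099² = 0.506802 + 0.000017 + 0.005491 + 0.044058 = 0.556368
B_3 = 1 / 0.556368 = 1.7974
Σp_1ᵢ² = 0.1111² + 0.1746² + 0.0476² + 0.6667² = 0.012343 + 0.030485 + 0.002266 + 0.444489 = 0.489583
B_1 = 1 / 0.489583 = 2.0426
Highest B → broadest niche (most generalist): Phyllonorycter sp. 1 (B = 2.04).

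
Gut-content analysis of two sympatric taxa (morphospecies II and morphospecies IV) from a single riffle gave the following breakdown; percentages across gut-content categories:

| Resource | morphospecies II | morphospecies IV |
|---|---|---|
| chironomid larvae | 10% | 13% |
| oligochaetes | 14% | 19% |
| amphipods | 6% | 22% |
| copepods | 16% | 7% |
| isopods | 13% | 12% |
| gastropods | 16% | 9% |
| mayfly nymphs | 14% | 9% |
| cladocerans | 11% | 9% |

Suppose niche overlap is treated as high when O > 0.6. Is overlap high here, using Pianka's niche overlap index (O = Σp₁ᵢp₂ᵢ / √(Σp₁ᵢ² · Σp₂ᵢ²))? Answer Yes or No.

Yes

Convert percentages to proportions (divide by 100).
Σ p₁ᵢp₂ᵢ = 0.0130 + 0.0266 + 0.0132 + 0.0112 + 0.0156 + 0.0144 + 0.0126 + 0.0099 = 0.1165
Σp_1ᵢ² = 0.10² + 0.14² + 0.06² + 0.16² + 0.13² + 0.16² + 0.14² + 0.11² = 0.0100 + 0.0196 + 0.0036 + 0.0256 + 0.0169 + 0.0256 + 0.0196 + 0.0121 = 0.1330
Σp_2ᵢ² = 0.13² + 0.19² + 0.22² + 0.07² + 0.12² + 0.09² + 0.09² + 0.09² = 0.0169 + 0.0361 + 0.0484 + 0.0049 + 0.0144 + 0.0081 + 0.0081 + 0.0081 = 0.1450
O = 0.1165 / √(0.1330 × 0.1450) = 0.1165 / 0.13887 = 0.8389
O = 0.8389 > 0.6 → Yes.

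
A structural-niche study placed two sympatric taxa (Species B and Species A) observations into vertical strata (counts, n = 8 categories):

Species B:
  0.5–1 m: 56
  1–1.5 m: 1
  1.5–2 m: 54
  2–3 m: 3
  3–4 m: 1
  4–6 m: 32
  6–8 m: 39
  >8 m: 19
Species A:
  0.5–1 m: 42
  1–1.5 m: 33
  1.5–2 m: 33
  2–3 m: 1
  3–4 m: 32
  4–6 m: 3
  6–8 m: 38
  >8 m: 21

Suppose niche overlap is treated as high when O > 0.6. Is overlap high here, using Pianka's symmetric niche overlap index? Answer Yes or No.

Proportions for Species B (n=205): 56/205=0.2732, 1/205=0.0049, 54/205=0.2634, 3/205=0.0146, 1/205=0.0049, 32/205=0.1561, 39/205=0.1902, 19/205=0.0927
Proportions for Species A (n=203): 42/203=0.2069, 33/203=0.1626, 33/203=0.1626, 1/203=0.0049, 32/203=0.1576, 3/203=0.0148, 38/203=0.1872, 21/203=0.1034
Σ p₁ᵢp₂ᵢ = 0.056525 + 0.000797 + 0.042829 + 0.000072 + 0.000772 + 0.002310 + 0.035605 + 0.009585 = 0.148495
Σp_1ᵢ² = 0.2732² + 0.0049² + 0.2634² + 0.0146² + 0.0049² + 0.1561² + 0.1902² + 0.0927² = 0.074638 + 0.000024 + 0.069380 + 0.000213 + 0.000024 + 0.024367 + 0.036176 + 0.008593 = 0.213415
Σp_2ᵢ² = 0.2069² + 0.1626² + 0.1626² + 0.0049² + 0.1576² + 0.0148² + 0.1872² + 0.1034² = 0.042808 + 0.026439 + 0.026439 + 0.000024 + 0.024838 + 0.000219 + 0.035044 + 0.010692 = 0.166503
O = 0.148495 / √(0.213415 × 0.166503) = 0.148495 / 0.1885053 = 0.7877
O = 0.7877 > 0.6 → Yes.

Yes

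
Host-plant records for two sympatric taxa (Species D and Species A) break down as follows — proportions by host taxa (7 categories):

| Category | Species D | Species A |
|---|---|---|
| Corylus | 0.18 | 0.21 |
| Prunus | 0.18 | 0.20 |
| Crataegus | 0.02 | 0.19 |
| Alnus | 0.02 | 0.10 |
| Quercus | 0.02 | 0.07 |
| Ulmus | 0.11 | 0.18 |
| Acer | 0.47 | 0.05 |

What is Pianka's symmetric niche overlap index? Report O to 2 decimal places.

Σ p₁ᵢp₂ᵢ = 0.0378 + 0.0360 + 0.0038 + 0.0020 + 0.0014 + 0.0198 + 0.0235 = 0.1243
Σp_1ᵢ² = 0.18² + 0.18² + 0.02² + 0.02² + 0.02² + 0.11² + 0.47² = 0.0324 + 0.0324 + 0.0004 + 0.0004 + 0.0004 + 0.0121 + 0.2209 = 0.2990
Σp_2ᵢ² = 0.21² + 0.20² + 0.19² + 0.10² + 0.07² + 0.18² + 0.05² = 0.0441 + 0.0400 + 0.0361 + 0.0100 + 0.0049 + 0.0324 + 0.0025 = 0.1700
O = 0.1243 / √(0.2990 × 0.1700) = 0.1243 / 0.22546 = 0.5513

0.55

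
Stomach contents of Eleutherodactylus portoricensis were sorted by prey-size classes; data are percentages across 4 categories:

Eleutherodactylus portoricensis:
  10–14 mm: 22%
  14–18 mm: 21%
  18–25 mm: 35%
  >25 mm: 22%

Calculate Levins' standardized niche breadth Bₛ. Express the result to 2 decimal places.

Convert percentages to proportions (divide by 100).
Σpᵢ² = 0.22² + 0.21² + 0.35² + 0.22² = 0.0484 + 0.0441 + 0.1225 + 0.0484 = 0.2634
B = 1 / 0.2634 = 3.7965
Bₛ = (B − 1)/(n − 1) = (3.7965 − 1)/(4 − 1) = 2.7965/3 = 0.9322

0.93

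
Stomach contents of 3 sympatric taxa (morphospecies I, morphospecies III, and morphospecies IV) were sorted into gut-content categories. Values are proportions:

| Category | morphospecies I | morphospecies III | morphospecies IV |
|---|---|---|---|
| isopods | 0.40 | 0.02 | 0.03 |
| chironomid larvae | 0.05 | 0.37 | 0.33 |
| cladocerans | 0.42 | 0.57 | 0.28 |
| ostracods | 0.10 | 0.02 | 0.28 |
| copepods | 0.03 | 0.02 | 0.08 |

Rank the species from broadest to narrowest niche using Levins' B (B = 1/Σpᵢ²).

morphospecies IV > morphospecies I > morphospecies III

Σp_Iᵢ² = 0.40² + 0.05² + 0.42² + 0.10² + 0.03² = 0.1600 + 0.0025 + 0.1764 + 0.0100 + 0.0009 = 0.3498
B_I = 1 / 0.3498 = 2.8588
Σp_IIIᵢ² = 0.02² + 0.37² + 0.57² + 0.02² + 0.02² = 0.0004 + 0.1369 + 0.3249 + 0.0004 + 0.0004 = 0.4630
B_III = 1 / 0.4630 = 2.1598
Σp_IVᵢ² = 0.03² + 0.33² + 0.28² + 0.28² + 0.08² = 0.0009 + 0.1089 + 0.0784 + 0.0784 + 0.0064 = 0.2730
B_IV = 1 / 0.2730 = 3.6630
Ranking by B (broadest → narrowest): morphospecies IV (3.66) > morphospecies I (2.86) > morphospecies III (2.16)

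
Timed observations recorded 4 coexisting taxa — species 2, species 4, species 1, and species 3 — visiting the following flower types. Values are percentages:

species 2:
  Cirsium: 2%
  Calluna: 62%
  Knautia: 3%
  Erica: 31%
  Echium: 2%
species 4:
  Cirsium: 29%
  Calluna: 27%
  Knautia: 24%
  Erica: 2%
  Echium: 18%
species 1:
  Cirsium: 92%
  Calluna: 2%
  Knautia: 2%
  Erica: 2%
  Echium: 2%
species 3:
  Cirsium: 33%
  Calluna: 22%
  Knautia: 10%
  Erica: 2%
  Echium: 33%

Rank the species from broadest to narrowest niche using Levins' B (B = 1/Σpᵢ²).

species 4 > species 3 > species 2 > species 1

Convert percentages to proportions (divide by 100).
Σp_2ᵢ² = 0.02² + 0.62² + 0.03² + 0.31² + 0.02² = 0.0004 + 0.3844 + 0.0009 + 0.0961 + 0.0004 = 0.4822
B_2 = 1 / 0.4822 = 2.0738
Σp_4ᵢ² = 0.29² + 0.27² + 0.24² + 0.02² + 0.18² = 0.0841 + 0.0729 + 0.0576 + 0.0004 + 0.0324 = 0.2474
B_4 = 1 / 0.2474 = 4.0420
Σp_1ᵢ² = 0.92² + 0.02² + 0.02² + 0.02² + 0.02² = 0.8464 + 0.0004 + 0.0004 + 0.0004 + 0.0004 = 0.8480
B_1 = 1 / 0.8480 = 1.1792
Σp_3ᵢ² = 0.33² + 0.22² + 0.10² + 0.02² + 0.33² = 0.1089 + 0.0484 + 0.0100 + 0.0004 + 0.1089 = 0.2766
B_3 = 1 / 0.2766 = 3.6153
Ranking by B (broadest → narrowest): species 4 (4.04) > species 3 (3.62) > species 2 (2.07) > species 1 (1.18)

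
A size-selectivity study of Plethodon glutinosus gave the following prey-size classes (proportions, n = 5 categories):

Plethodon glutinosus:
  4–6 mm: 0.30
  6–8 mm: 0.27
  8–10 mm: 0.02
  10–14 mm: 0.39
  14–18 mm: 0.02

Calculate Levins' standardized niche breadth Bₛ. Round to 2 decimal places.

0.54

Σpᵢ² = 0.30² + 0.27² + 0.02² + 0.39² + 0.02² = 0.0900 + 0.0729 + 0.0004 + 0.1521 + 0.0004 = 0.3158
B = 1 / 0.3158 = 3.1666
Bₛ = (B − 1)/(n − 1) = (3.1666 − 1)/(5 − 1) = 2.1666/4 = 0.5417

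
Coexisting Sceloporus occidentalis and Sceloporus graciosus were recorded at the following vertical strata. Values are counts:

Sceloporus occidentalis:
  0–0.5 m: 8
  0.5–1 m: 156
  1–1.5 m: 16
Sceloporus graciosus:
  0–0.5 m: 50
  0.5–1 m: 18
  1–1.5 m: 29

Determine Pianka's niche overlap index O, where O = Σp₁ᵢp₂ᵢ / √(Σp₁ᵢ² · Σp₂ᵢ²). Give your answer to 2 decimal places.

Proportions for Sceloporus occidentalis (n=180): 8/180=0.0444, 156/180=0.8667, 16/180=0.0889
Proportions for Sceloporus graciosus (n=97): 50/97=0.5155, 18/97=0.1856, 29/97=0.2990
Σ p₁ᵢp₂ᵢ = 0.022888 + 0.160860 + 0.026581 = 0.210329
Σp_1ᵢ² = 0.0444² + 0.8667² + 0.0889² = 0.001971 + 0.751169 + 0.007903 = 0.761043
Σp_2ᵢ² = 0.5155² + 0.1856² + 0.2990² = 0.265740 + 0.034447 + 0.089401 = 0.389588
O = 0.210329 / √(0.761043 × 0.389588) = 0.210329 / 0.5445119 = 0.3863

0.39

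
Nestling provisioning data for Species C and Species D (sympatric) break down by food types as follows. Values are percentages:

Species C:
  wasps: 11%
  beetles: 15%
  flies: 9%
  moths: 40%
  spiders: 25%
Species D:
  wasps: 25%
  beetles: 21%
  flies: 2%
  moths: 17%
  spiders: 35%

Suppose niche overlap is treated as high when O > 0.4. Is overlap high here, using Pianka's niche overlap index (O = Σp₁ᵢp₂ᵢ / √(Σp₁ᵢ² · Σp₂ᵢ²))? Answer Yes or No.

Yes

Convert percentages to proportions (divide by 100).
Σ p₁ᵢp₂ᵢ = 0.0275 + 0.0315 + 0.0018 + 0.0680 + 0.0875 = 0.2163
Σp_1ᵢ² = 0.11² + 0.15² + 0.09² + 0.40² + 0.25² = 0.0121 + 0.0225 + 0.0081 + 0.1600 + 0.0625 = 0.2652
Σp_2ᵢ² = 0.25² + 0.21² + 0.02² + 0.17² + 0.35² = 0.0625 + 0.0441 + 0.0004 + 0.0289 + 0.1225 = 0.2584
O = 0.2163 / √(0.2652 × 0.2584) = 0.2163 / 0.26178 = 0.8263
O = 0.8263 > 0.4 → Yes.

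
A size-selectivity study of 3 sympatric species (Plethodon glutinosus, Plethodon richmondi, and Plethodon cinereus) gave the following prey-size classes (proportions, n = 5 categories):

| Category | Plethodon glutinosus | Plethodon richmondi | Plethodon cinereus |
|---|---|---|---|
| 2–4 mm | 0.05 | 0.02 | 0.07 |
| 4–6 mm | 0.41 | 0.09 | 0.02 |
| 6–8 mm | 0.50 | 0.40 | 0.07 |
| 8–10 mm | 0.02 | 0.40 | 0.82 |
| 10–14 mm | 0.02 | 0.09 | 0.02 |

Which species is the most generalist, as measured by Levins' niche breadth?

Plethodon richmondi

Σp_glutᵢ² = 0.05² + 0.41² + 0.50² + 0.02² + 0.02² = 0.0025 + 0.1681 + 0.2500 + 0.0004 + 0.0004 = 0.4214
B_glut = 1 / 0.4214 = 2.3730
Σp_richᵢ² = 0.02² + 0.09² + 0.40² + 0.40² + 0.09² = 0.0004 + 0.0081 + 0.1600 + 0.1600 + 0.0081 = 0.3366
B_rich = 1 / 0.3366 = 2.9709
Σp_cineᵢ² = 0.07² + 0.02² + 0.07² + 0.82² + 0.02² = 0.0049 + 0.0004 + 0.0049 + 0.6724 + 0.0004 = 0.6830
B_cine = 1 / 0.6830 = 1.4641
Highest B → broadest niche (most generalist): Plethodon richmondi (B = 2.97).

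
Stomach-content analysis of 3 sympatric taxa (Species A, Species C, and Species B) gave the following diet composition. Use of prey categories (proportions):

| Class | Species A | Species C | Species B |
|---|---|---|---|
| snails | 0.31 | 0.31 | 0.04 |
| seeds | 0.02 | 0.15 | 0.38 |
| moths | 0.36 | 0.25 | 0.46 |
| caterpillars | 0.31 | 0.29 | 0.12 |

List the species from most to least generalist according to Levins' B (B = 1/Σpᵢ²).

Σp_Aᵢ² = 0.31² + 0.02² + 0.36² + 0.31² = 0.0961 + 0.0004 + 0.1296 + 0.0961 = 0.3222
B_A = 1 / 0.3222 = 3.1037
Σp_Cᵢ² = 0.31² + 0.15² + 0.25² + 0.29² = 0.0961 + 0.0225 + 0.0625 + 0.0841 = 0.2652
B_C = 1 / 0.2652 = 3.7707
Σp_Bᵢ² = 0.04² + 0.38² + 0.46² + 0.12² = 0.0016 + 0.1444 + 0.2116 + 0.0144 = 0.3720
B_B = 1 / 0.3720 = 2.6882
Ranking by B (broadest → narrowest): Species C (3.77) > Species A (3.10) > Species B (2.69)

Species C > Species A > Species B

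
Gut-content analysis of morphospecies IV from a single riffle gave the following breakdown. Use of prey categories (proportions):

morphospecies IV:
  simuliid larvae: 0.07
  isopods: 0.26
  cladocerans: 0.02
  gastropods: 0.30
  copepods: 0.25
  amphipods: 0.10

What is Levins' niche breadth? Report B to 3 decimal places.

Σpᵢ² = 0.07² + 0.26² + 0.02² + 0.30² + 0.25² + 0.10² = 0.0049 + 0.0676 + 0.0004 + 0.0900 + 0.0625 + 0.0100 = 0.2354
B = 1 / 0.2354 = 4.24809

4.248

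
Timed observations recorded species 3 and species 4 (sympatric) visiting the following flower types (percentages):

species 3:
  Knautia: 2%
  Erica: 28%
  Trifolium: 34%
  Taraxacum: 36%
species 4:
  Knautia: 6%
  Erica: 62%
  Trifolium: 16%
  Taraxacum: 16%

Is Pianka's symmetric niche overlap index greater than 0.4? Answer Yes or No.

Yes

Convert percentages to proportions (divide by 100).
Σ p₁ᵢp₂ᵢ = 0.0012 + 0.1736 + 0.0544 + 0.0576 = 0.2868
Σp_1ᵢ² = 0.02² + 0.28² + 0.34² + 0.36² = 0.0004 + 0.0784 + 0.1156 + 0.1296 = 0.3240
Σp_2ᵢ² = 0.06² + 0.62² + 0.16² + 0.16² = 0.0036 + 0.3844 + 0.0256 + 0.0256 = 0.4392
O = 0.2868 / √(0.3240 × 0.4392) = 0.2868 / 0.37723 = 0.7603
O = 0.7603 > 0.4 → Yes.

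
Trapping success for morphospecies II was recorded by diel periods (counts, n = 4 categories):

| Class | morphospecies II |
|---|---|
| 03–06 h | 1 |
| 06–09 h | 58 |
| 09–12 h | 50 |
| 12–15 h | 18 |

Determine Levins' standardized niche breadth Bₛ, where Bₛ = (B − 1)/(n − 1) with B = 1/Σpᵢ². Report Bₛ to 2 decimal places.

Proportions for morphospecies II (n=127): 1/127=0.0079, 58/127=0.4567, 50/127=0.3937, 18/127=0.1417
Σpᵢ² = 0.0079² + 0.4567² + 0.3937² + 0.1417² = 0.000062 + 0.208575 + 0.155000 + 0.020079 = 0.383716
B = 1 / 0.383716 = 2.6061
Bₛ = (B − 1)/(n − 1) = (2.6061 − 1)/(4 − 1) = 1.6061/3 = 0.5354

0.54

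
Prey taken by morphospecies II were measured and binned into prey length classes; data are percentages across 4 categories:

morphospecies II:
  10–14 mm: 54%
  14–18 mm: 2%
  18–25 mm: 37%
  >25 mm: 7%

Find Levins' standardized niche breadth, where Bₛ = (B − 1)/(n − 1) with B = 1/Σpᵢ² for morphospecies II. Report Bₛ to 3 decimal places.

Convert percentages to proportions (divide by 100).
Σpᵢ² = 0.54² + 0.02² + 0.37² + 0.07² = 0.2916 + 0.0004 + 0.1369 + 0.0049 = 0.4338
B = 1 / 0.4338 = 2.30521
Bₛ = (B − 1)/(n − 1) = (2.30521 − 1)/(4 − 1) = 1.30521/3 = 0.43507

0.435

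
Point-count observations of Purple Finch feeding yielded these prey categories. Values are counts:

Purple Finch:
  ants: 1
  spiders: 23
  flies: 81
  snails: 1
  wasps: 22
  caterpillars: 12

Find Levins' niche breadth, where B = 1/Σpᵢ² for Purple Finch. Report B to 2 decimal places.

Proportions for Purple Finch (n=140): 1/140=0.0071, 23/140=0.1643, 81/140=0.5786, 1/140=0.0071, 22/140=0.1571, 12/140=0.0857
Σpᵢ² = 0.0071² + 0.1643² + 0.5786² + 0.0071² + 0.1571² + 0.0857² = 0.000050 + 0.026994 + 0.334778 + 0.000050 + 0.024680 + 0.007344 = 0.393896
B = 1 / 0.393896 = 2.5387

2.54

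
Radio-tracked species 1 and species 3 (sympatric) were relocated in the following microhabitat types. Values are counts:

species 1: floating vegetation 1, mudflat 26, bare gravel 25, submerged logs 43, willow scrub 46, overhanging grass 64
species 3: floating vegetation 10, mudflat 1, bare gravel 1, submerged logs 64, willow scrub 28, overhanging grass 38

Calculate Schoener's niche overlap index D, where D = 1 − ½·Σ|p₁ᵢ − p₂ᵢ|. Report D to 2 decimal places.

0.69

Proportions for species 1 (n=205): 1/205=0.0049, 26/205=0.1268, 25/205=0.1220, 43/205=0.2098, 46/205=0.2244, 64/205=0.3122
Proportions for species 3 (n=142): 10/142=0.0704, 1/142=0.0070, 1/142=0.0070, 64/142=0.4507, 28/142=0.1972, 38/142=0.2676
Σ|p₁ᵢ − p₂ᵢ| = 0.0655 + 0.1198 + 0.1150 + 0.2409 + 0.0272 + 0.0446 = 0.6130
D = 1 − ½ × 0.6130 = 1 − 0.30650 = 0.69350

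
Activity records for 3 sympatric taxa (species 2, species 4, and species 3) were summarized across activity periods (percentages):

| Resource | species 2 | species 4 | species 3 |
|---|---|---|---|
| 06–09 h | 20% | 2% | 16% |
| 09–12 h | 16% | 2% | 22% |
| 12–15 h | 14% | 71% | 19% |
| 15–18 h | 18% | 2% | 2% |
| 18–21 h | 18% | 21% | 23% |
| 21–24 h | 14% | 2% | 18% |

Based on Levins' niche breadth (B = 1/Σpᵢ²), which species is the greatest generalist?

Convert percentages to proportions (divide by 100).
Σp_2ᵢ² = 0.20² + 0.16² + 0.14² + 0.18² + 0.18² + 0.14² = 0.0400 + 0.0256 + 0.0196 + 0.0324 + 0.0324 + 0.0196 = 0.1696
B_2 = 1 / 0.1696 = 5.8962
Σp_4ᵢ² = 0.02² + 0.02² + 0.71² + 0.02² + 0.21² + 0.02² = 0.0004 + 0.0004 + 0.5041 + 0.0004 + 0.0441 + 0.0004 = 0.5498
B_4 = 1 / 0.5498 = 1.8188
Σp_3ᵢ² = 0.16² + 0.22² + 0.19² + 0.02² + 0.23² + 0.18² = 0.0256 + 0.0484 + 0.0361 + 0.0004 + 0.0529 + 0.0324 = 0.1958
B_3 = 1 / 0.1958 = 5.1073
Highest B → broadest niche (most generalist): species 2 (B = 5.90).

species 2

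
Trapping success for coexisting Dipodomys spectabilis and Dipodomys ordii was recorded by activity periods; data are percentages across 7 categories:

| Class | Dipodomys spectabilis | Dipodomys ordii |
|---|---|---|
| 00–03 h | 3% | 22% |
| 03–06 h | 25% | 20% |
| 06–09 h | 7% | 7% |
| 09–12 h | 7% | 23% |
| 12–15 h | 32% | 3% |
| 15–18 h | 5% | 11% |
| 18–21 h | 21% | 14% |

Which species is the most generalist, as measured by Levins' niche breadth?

Dipodomys ordii

Convert percentages to proportions (divide by 100).
Σp_specᵢ² = 0.03² + 0.25² + 0.07² + 0.07² + 0.32² + 0.05² + 0.21² = 0.0009 + 0.0625 + 0.0049 + 0.0049 + 0.1024 + 0.0025 + 0.0441 = 0.2222
B_spec = 1 / 0.2222 = 4.5005
Σp_ordiᵢ² = 0.22² + 0.20² + 0.07² + 0.23² + 0.03² + 0.11² + 0.14² = 0.0484 + 0.0400 + 0.0049 + 0.0529 + 0.0009 + 0.0121 + 0.0196 = 0.1788
B_ordi = 1 / 0.1788 = 5.5928
Highest B → broadest niche (most generalist): Dipodomys ordii (B = 5.59).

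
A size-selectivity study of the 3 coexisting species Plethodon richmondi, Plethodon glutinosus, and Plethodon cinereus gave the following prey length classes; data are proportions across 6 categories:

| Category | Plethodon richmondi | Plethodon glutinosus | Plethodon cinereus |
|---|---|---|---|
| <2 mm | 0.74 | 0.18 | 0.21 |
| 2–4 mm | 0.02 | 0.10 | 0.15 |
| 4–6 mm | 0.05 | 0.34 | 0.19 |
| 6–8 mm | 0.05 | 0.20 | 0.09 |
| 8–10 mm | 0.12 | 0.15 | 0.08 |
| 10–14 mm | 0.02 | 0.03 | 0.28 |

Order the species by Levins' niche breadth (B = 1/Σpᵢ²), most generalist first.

Σp_richᵢ² = 0.74² + 0.02² + 0.05² + 0.05² + 0.12² + 0.02² = 0.5476 + 0.0004 + 0.0025 + 0.0025 + 0.0144 + 0.0004 = 0.5678
B_rich = 1 / 0.5678 = 1.7612
Σp_glutᵢ² = 0.18² + 0.10² + 0.34² + 0.20² + 0.15² + 0.03² = 0.0324 + 0.0100 + 0.1156 + 0.0400 + 0.0225 + 0.0009 = 0.2214
B_glut = 1 / 0.2214 = 4.5167
Σp_cineᵢ² = 0.21² + 0.15² + 0.19² + 0.09² + 0.08² + 0.28² = 0.0441 + 0.0225 + 0.0361 + 0.0081 + 0.0064 + 0.0784 = 0.1956
B_cine = 1 / 0.1956 = 5.1125
Ranking by B (broadest → narrowest): Plethodon cinereus (5.11) > Plethodon glutinosus (4.52) > Plethodon richmondi (1.76)

Plethodon cinereus > Plethodon glutinosus > Plethodon richmondi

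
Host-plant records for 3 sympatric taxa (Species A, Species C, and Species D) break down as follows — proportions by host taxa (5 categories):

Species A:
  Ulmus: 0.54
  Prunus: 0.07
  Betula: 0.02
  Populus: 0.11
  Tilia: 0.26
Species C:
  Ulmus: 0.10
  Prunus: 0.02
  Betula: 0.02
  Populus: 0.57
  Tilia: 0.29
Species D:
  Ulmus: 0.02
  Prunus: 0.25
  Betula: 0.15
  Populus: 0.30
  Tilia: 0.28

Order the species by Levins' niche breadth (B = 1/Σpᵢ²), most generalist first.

Σp_Aᵢ² = 0.54² + 0.07² + 0.02² + 0.11² + 0.26² = 0.2916 + 0.0049 + 0.0004 + 0.0121 + 0.0676 = 0.3766
B_A = 1 / 0.3766 = 2.6553
Σp_Cᵢ² = 0.10² + 0.02² + 0.02² + 0.57² + 0.29² = 0.0100 + 0.0004 + 0.0004 + 0.3249 + 0.0841 = 0.4198
B_C = 1 / 0.4198 = 2.3821
Σp_Dᵢ² = 0.02² + 0.25² + 0.15² + 0.30² + 0.28² = 0.0004 + 0.0625 + 0.0225 + 0.0900 + 0.0784 = 0.2538
B_D = 1 / 0.2538 = 3.9401
Ranking by B (broadest → narrowest): Species D (3.94) > Species A (2.66) > Species C (2.38)

Species D > Species A > Species C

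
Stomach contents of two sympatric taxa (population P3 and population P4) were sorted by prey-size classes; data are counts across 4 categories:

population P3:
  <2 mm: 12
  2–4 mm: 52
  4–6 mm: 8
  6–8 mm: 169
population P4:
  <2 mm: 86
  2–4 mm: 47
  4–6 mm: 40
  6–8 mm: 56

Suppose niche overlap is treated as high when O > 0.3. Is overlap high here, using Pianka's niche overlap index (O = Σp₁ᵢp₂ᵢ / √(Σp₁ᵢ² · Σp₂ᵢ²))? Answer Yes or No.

Yes

Proportions for population P3 (n=241): 12/241=0.0498, 52/241=0.2158, 8/241=0.0332, 169/241=0.7012
Proportions for population P4 (n=229): 86/229=0.3755, 47/229=0.2052, 40/229=0.1747, 56/229=0.2445
Σ p₁ᵢp₂ᵢ = 0.018700 + 0.044282 + 0.005800 + 0.171443 = 0.240225
Σp_1ᵢ² = 0.0498² + 0.2158² + 0.0332² + 0.7012² = 0.002480 + 0.046570 + 0.001102 + 0.491681 = 0.541833
Σp_2ᵢ² = 0.3755² + 0.2052² + 0.1747² + 0.2445² = 0.141000 + 0.042107 + 0.030520 + 0.059780 = 0.273407
O = 0.240225 / √(0.541833 × 0.273407) = 0.240225 / 0.3848908 = 0.6241
O = 0.6241 > 0.3 → Yes.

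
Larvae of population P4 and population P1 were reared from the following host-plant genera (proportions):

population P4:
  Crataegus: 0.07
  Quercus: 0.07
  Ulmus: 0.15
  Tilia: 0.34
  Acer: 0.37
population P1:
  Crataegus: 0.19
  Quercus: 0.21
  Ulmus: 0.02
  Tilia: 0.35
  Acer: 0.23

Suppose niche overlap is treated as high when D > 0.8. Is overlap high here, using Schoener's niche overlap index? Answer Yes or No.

Σ|p₁ᵢ − p₂ᵢ| = 0.12 + 0.14 + 0.13 + 0.01 + 0.14 = 0.54
D = 1 − ½ × 0.54 = 1 − 0.270 = 0.7300
D = 0.7300 < 0.8 → No.

No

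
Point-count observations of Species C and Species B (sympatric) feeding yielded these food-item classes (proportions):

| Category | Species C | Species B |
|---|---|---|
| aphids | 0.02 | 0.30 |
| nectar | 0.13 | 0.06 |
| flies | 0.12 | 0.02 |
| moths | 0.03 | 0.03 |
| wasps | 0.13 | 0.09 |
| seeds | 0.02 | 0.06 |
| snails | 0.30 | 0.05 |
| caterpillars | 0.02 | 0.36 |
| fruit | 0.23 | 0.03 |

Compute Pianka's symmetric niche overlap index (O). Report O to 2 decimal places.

0.27

Σ p₁ᵢp₂ᵢ = 0.0060 + 0.0078 + 0.0024 + 0.0009 + 0.0117 + 0.0012 + 0.0150 + 0.0072 + 0.0069 = 0.0591
Σp_1ᵢ² = 0.02² + 0.13² + 0.12² + 0.03² + 0.13² + 0.02² + 0.30² + 0.02² + 0.23² = 0.0004 + 0.0169 + 0.0144 + 0.0009 + 0.0169 + 0.0004 + 0.0900 + 0.0004 + 0.0529 = 0.1932
Σp_2ᵢ² = 0.30² + 0.06² + 0.02² + 0.03² + 0.09² + 0.06² + 0.05² + 0.36² + 0.03² = 0.0900 + 0.0036 + 0.0004 + 0.0009 + 0.0081 + 0.0036 + 0.0025 + 0.1296 + 0.0009 = 0.2396
O = 0.0591 / √(0.1932 × 0.2396) = 0.0591 / 0.21515 = 0.2747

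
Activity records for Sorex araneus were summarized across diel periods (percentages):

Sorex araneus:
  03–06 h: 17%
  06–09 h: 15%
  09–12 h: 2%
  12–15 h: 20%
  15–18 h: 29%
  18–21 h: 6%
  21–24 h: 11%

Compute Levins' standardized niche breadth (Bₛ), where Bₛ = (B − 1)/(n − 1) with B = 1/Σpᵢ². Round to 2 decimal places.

Convert percentages to proportions (divide by 100).
Σpᵢ² = 0.17² + 0.15² + 0.02² + 0.20² + 0.29² + 0.06² + 0.11² = 0.0289 + 0.0225 + 0.0004 + 0.0400 + 0.0841 + 0.0036 + 0.0121 = 0.1916
B = 1 / 0.1916 = 5.2192
Bₛ = (B − 1)/(n − 1) = (5.2192 − 1)/(7 − 1) = 4.2192/6 = 0.7032

0.70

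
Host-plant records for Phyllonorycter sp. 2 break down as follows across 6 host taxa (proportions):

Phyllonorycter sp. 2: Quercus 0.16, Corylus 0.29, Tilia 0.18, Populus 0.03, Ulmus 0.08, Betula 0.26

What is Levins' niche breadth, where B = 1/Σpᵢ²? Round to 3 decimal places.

4.608

Σpᵢ² = 0.16² + 0.29² + 0.18² + 0.03² + 0.08² + 0.26² = 0.0256 + 0.0841 + 0.0324 + 0.0009 + 0.0064 + 0.0676 = 0.2170
B = 1 / 0.2170 = 4.60829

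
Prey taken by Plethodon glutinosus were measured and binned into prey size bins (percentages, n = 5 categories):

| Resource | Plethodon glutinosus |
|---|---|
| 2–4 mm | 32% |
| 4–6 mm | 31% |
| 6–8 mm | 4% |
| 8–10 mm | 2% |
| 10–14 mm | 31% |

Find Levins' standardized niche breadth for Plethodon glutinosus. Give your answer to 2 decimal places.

Convert percentages to proportions (divide by 100).
Σpᵢ² = 0.32² + 0.31² + 0.04² + 0.02² + 0.31² = 0.1024 + 0.0961 + 0.0016 + 0.0004 + 0.0961 = 0.2966
B = 1 / 0.2966 = 3.3715
Bₛ = (B − 1)/(n − 1) = (3.3715 − 1)/(5 − 1) = 2.3715/4 = 0.5929

0.59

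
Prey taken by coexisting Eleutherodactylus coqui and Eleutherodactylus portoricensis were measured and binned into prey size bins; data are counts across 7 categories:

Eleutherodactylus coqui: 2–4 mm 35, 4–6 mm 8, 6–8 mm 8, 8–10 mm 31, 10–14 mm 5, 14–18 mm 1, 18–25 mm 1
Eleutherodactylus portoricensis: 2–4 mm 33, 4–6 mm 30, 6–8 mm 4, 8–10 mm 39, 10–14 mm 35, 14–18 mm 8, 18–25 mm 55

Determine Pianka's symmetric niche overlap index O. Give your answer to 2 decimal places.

0.67

Proportions for Eleutherodactylus coqui (n=89): 35/89=0.3933, 8/89=0.0899, 8/89=0.0899, 31/89=0.3483, 5/89=0.0562, 1/89=0.0112, 1/89=0.0112
Proportions for Eleutherodactylus portoricensis (n=204): 33/204=0.1618, 30/204=0.1471, 4/204=0.0196, 39/204=0.1912, 35/204=0.1716, 8/204=0.0392, 55/204=0.2696
Σ p₁ᵢp₂ᵢ = 0.063636 + 0.013224 + 0.001762 + 0.066595 + 0.009644 + 0.000439 + 0.003020 = 0.158320
Σp_1ᵢ² = 0.3933² + 0.0899² + 0.0899² + 0.3483² + 0.0562² + 0.0112² + 0.0112² = 0.154685 + 0.008082 + 0.008082 + 0.121313 + 0.003158 + 0.000125 + 0.000125 = 0.295570
Σp_2ᵢ² = 0.1618² + 0.1471² + 0.0196² + 0.1912² + 0.1716² + 0.0392² + 0.2696² = 0.026179 + 0.021638 + 0.000384 + 0.036557 + 0.029447 + 0.001537 + 0.072684 = 0.188426
O = 0.158320 / √(0.295570 × 0.188426) = 0.158320 / 0.2359938 = 0.6709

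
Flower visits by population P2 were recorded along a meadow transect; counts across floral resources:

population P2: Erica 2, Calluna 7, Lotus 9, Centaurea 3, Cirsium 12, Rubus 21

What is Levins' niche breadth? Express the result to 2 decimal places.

Proportions for population P2 (n=54): 2/54=0.0370, 7/54=0.1296, 9/54=0.1667, 3/54=0.0556, 12/54=0.2222, 21/54=0.3889
Σpᵢ² = 0.0370² + 0.1296² + 0.1667² + 0.0556² + 0.2222² + 0.3889² = 0.001369 + 0.016796 + 0.027789 + 0.003091 + 0.049373 + 0.151243 = 0.249661
B = 1 / 0.249661 = 4.0054

4.01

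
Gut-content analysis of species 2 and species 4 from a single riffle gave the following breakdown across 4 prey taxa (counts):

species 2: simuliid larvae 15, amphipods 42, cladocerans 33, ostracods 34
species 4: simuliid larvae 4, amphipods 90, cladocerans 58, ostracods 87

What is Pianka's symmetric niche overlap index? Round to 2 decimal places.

0.97

Proportions for species 2 (n=124): 15/124=0.1210, 42/124=0.3387, 33/124=0.2661, 34/124=0.2742
Proportions for species 4 (n=239): 4/239=0.0167, 90/239=0.3766, 58/239=0.2427, 87/239=0.3640
Σ p₁ᵢp₂ᵢ = 0.002021 + 0.127554 + 0.064582 + 0.099809 = 0.293966
Σp_1ᵢ² = 0.1210² + 0.3387² + 0.2661² + 0.2742² = 0.014641 + 0.114718 + 0.070809 + 0.075186 = 0.275354
Σp_2ᵢ² = 0.0167² + 0.3766² + 0.2427² + 0.3640² = 0.000279 + 0.141828 + 0.058903 + 0.132496 = 0.333506
O = 0.293966 / √(0.275354 × 0.333506) = 0.293966 / 0.3030383 = 0.9701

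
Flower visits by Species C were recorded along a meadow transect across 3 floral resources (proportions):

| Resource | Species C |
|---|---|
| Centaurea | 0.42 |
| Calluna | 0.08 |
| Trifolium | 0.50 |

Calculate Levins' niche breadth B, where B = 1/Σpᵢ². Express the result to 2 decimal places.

2.31

Σpᵢ² = 0.42² + 0.08² + 0.50² = 0.1764 + 0.0064 + 0.2500 = 0.4328
B = 1 / 0.4328 = 2.3105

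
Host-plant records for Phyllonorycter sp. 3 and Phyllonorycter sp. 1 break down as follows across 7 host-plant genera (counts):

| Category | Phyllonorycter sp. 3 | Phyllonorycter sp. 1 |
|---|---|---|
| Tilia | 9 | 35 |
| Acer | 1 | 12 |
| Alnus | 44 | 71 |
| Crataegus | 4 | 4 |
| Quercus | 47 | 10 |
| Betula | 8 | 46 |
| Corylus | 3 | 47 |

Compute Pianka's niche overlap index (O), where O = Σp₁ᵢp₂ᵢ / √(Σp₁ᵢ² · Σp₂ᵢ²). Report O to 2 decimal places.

0.65

Proportions for Phyllonorycter sp. 3 (n=116): 9/116=0.0776, 1/116=0.0086, 44/116=0.3793, 4/116=0.0345, 47/116=0.4052, 8/116=0.0690, 3/116=0.0259
Proportions for Phyllonorycter sp. 1 (n=225): 35/225=0.1556, 12/225=0.0533, 71/225=0.3156, 4/225=0.0178, 10/225=0.0444, 46/225=0.2044, 47/225=0.2089
Σ p₁ᵢp₂ᵢ = 0.012075 + 0.000458 + 0.119707 + 0.000614 + 0.017991 + 0.014104 + 0.005411 = 0.170360
Σp_1ᵢ² = 0.0776² + 0.0086² + 0.3793² + 0.0345² + 0.4052² + 0.0690² + 0.0259² = 0.006022 + 0.000074 + 0.143868 + 0.001190 + 0.164187 + 0.004761 + 0.000671 = 0.320773
Σp_2ᵢ² = 0.1556² + 0.0533² + 0.3156² + 0.0178² + 0.0444² + 0.2044² + 0.2089² = 0.024211 + 0.002841 + 0.099603 + 0.000317 + 0.001971 + 0.041779 + 0.043639 = 0.214361
O = 0.170360 / √(0.320773 × 0.214361) = 0.170360 / 0.2622236 = 0.6497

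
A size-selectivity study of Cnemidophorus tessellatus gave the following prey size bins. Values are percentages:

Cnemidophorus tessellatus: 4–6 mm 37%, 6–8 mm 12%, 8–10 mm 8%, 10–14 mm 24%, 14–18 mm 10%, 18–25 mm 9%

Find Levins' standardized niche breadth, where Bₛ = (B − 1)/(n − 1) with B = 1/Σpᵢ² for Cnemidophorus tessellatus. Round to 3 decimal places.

0.657

Convert percentages to proportions (divide by 100).
Σpᵢ² = 0.37² + 0.12² + 0.08² + 0.24² + 0.10² + 0.09² = 0.1369 + 0.0144 + 0.0064 + 0.0576 + 0.0100 + 0.0081 = 0.2334
B = 1 / 0.2334 = 4.28449
Bₛ = (B − 1)/(n − 1) = (4.28449 − 1)/(6 − 1) = 3.28449/5 = 0.65690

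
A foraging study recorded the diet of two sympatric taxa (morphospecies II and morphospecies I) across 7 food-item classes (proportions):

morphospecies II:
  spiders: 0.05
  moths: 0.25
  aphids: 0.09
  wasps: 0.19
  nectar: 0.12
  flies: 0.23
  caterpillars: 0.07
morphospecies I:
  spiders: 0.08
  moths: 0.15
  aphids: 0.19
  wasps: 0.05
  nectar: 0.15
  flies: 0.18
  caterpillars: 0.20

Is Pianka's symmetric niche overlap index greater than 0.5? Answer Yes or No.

Σ p₁ᵢp₂ᵢ = 0.0040 + 0.0375 + 0.0171 + 0.0095 + 0.0180 + 0.0414 + 0.0140 = 0.1415
Σp_1ᵢ² = 0.05² + 0.25² + 0.09² + 0.19² + 0.12² + 0.23² + 0.07² = 0.0025 + 0.0625 + 0.0081 + 0.0361 + 0.0144 + 0.0529 + 0.0049 = 0.1814
Σp_2ᵢ² = 0.08² + 0.15² + 0.19² + 0.05² + 0.15² + 0.18² + 0.20² = 0.0064 + 0.0225 + 0.0361 + 0.0025 + 0.0225 + 0.0324 + 0.0400 = 0.1624
O = 0.1415 / √(0.1814 × 0.1624) = 0.1415 / 0.17164 = 0.8244
O = 0.8244 > 0.5 → Yes.

Yes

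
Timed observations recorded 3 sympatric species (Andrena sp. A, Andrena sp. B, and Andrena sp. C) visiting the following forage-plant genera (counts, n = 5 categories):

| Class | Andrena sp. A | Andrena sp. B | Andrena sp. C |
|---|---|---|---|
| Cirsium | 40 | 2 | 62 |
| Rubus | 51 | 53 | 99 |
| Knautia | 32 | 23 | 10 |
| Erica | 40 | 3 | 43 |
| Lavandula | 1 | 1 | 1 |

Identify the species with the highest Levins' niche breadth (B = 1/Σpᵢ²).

Andrena sp. A

Proportions for Andrena sp. A (n=164): 40/164=0.2439, 51/164=0.3110, 32/164=0.1951, 40/164=0.2439, 1/164=0.0061
Proportions for Andrena sp. B (n=82): 2/82=0.0244, 53/82=0.6463, 23/82=0.2805, 3/82=0.0366, 1/82=0.0122
Proportions for Andrena sp. C (n=215): 62/215=0.2884, 99/215=0.4605, 10/215=0.0465, 43/215=0.2000, 1/215=0.0047
Σp_Aᵢ² = 0.2439² + 0.3110² + 0.1951² + 0.2439² + 0.0061² = 0.059487 + 0.096721 + 0.038064 + 0.059487 + 0.000037 = 0.253796
B_A = 1 / 0.253796 = 3.9402
Σp_Bᵢ² = 0.0244² + 0.6463² + 0.2805² + 0.0366² + 0.0122² = 0.000595 + 0.417704 + 0.078680 + 0.001340 + 0.000149 = 0.498468
B_B = 1 / 0.498468 = 2.0061
Σp_Cᵢ² = 0.2884² + 0.4605² + 0.0465² + 0.2000² + 0.0047² = 0.083175 + 0.212060 + 0.002162 + 0.040000 + 0.000022 = 0.337419
B_C = 1 / 0.337419 = 2.9637
Highest B → broadest niche (most generalist): Andrena sp. A (B = 3.94).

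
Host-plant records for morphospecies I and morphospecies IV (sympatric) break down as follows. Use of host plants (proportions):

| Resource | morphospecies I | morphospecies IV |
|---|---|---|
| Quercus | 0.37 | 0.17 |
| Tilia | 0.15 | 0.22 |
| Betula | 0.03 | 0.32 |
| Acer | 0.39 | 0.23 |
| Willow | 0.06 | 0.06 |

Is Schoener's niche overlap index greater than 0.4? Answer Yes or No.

Σ|p₁ᵢ − p₂ᵢ| = 0.20 + 0.07 + 0.29 + 0.16 + 0.00 = 0.72
D = 1 − ½ × 0.72 = 1 − 0.360 = 0.6400
D = 0.6400 > 0.4 → Yes.

Yes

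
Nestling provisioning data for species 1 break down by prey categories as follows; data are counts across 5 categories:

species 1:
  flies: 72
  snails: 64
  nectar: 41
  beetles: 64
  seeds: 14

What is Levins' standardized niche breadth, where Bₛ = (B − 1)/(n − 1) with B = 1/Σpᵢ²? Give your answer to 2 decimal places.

Proportions for species 1 (n=255): 72/255=0.2824, 64/255=0.2510, 41/255=0.1608, 64/255=0.2510, 14/255=0.0549
Σpᵢ² = 0.2824² + 0.2510² + 0.1608² + 0.2510² + 0.0549² = 0.079750 + 0.063001 + 0.025857 + 0.063001 + 0.003014 = 0.234623
B = 1 / 0.234623 = 4.2622
Bₛ = (B − 1)/(n − 1) = (4.2622 − 1)/(5 − 1) = 3.2622/4 = 0.8156

0.82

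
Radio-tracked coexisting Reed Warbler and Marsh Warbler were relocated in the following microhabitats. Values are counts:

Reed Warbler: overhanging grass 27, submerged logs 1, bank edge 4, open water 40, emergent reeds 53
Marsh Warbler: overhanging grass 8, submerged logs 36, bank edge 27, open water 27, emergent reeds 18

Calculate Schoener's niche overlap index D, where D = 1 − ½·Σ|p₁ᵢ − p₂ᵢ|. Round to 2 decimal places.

Proportions for Reed Warbler (n=125): 27/125=0.2160, 1/125=0.0080, 4/125=0.0320, 40/125=0.3200, 53/125=0.4240
Proportions for Marsh Warbler (n=116): 8/116=0.0690, 36/116=0.3103, 27/116=0.2328, 27/116=0.2328, 18/116=0.1552
Σ|p₁ᵢ − p₂ᵢ| = 0.1470 + 0.3023 + 0.2008 + 0.0872 + 0.2688 = 1.0061
D = 1 − ½ × 1.0061 = 1 − 0.50305 = 0.49695

0.50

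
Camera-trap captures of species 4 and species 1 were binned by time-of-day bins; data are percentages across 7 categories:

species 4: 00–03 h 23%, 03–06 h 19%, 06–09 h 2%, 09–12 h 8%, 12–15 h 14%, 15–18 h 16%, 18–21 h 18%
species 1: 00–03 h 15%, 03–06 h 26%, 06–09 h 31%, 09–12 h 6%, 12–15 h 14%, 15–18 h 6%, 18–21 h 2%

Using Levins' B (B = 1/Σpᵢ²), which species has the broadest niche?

species 4

Convert percentages to proportions (divide by 100).
Σp_4ᵢ² = 0.23² + 0.19² + 0.02² + 0.08² + 0.14² + 0.16² + 0.18² = 0.0529 + 0.0361 + 0.0004 + 0.0064 + 0.0196 + 0.0256 + 0.0324 = 0.1734
B_4 = 1 / 0.1734 = 5.7670
Σp_1ᵢ² = 0.15² + 0.26² + 0.31² + 0.06² + 0.14² + 0.06² + 0.02² = 0.0225 + 0.0676 + 0.0961 + 0.0036 + 0.0196 + 0.0036 + 0.0004 = 0.2134
B_1 = 1 / 0.2134 = 4.6860
Highest B → broadest niche (most generalist): species 4 (B = 5.77).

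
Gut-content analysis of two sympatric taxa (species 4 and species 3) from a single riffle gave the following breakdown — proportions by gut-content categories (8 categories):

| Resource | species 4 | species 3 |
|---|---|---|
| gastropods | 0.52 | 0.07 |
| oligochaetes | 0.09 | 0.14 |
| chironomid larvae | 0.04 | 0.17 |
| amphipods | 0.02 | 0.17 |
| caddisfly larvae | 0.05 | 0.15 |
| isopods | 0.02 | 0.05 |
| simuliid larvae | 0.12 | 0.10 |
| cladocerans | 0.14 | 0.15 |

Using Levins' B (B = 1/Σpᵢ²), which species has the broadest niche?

species 3

Σp_4ᵢ² = 0.52² + 0.09² + 0.04² + 0.02² + 0.05² + 0.02² + 0.12² + 0.14² = 0.2704 + 0.0081 + 0.0016 + 0.0004 + 0.0025 + 0.0004 + 0.0144 + 0.0196 = 0.3174
B_4 = 1 / 0.3174 = 3.1506
Σp_3ᵢ² = 0.07² + 0.14² + 0.17² + 0.17² + 0.15² + 0.05² + 0.10² + 0.15² = 0.0049 + 0.0196 + 0.0289 + 0.0289 + 0.0225 + 0.0025 + 0.0100 + 0.0225 = 0.1398
B_3 = 1 / 0.1398 = 7.1531
Highest B → broadest niche (most generalist): species 3 (B = 7.15).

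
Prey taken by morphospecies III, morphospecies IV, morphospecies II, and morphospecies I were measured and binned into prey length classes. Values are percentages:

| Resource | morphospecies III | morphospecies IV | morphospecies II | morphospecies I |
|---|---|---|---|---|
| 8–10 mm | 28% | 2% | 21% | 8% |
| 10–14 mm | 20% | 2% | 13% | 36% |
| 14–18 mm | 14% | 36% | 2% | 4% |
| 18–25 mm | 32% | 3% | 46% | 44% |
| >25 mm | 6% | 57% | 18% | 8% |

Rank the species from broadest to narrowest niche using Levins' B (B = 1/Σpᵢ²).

morphospecies III > morphospecies II > morphospecies I > morphospecies IV

Convert percentages to proportions (divide by 100).
Σp_IIIᵢ² = 0.28² + 0.20² + 0.14² + 0.32² + 0.06² = 0.0784 + 0.0400 + 0.0196 + 0.1024 + 0.0036 = 0.2440
B_III = 1 / 0.2440 = 4.0984
Σp_IVᵢ² = 0.02² + 0.02² + 0.36² + 0.03² + 0.57² = 0.0004 + 0.0004 + 0.1296 + 0.0009 + 0.3249 = 0.4562
B_IV = 1 / 0.4562 = 2.1920
Σp_IIᵢ² = 0.21² + 0.13² + 0.02² + 0.46² + 0.18² = 0.0441 + 0.0169 + 0.0004 + 0.2116 + 0.0324 = 0.3054
B_II = 1 / 0.3054 = 3.2744
Σp_Iᵢ² = 0.08² + 0.36² + 0.04² + 0.44² + 0.08² = 0.0064 + 0.1296 + 0.0016 + 0.1936 + 0.0064 = 0.3376
B_I = 1 / 0.3376 = 2.9621
Ranking by B (broadest → narrowest): morphospecies III (4.10) > morphospecies II (3.27) > morphospecies I (2.96) > morphospecies IV (2.19)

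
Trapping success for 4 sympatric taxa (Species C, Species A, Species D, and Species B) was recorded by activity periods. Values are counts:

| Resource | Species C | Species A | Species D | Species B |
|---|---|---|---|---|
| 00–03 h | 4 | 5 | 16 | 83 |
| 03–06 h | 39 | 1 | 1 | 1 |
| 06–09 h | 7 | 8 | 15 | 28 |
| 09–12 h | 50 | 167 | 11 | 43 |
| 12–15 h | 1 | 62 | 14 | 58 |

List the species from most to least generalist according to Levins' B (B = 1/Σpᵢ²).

Proportions for Species C (n=101): 4/101=0.0396, 39/101=0.3861, 7/101=0.0693, 50/101=0.4950, 1/101=0.0099
Proportions for Species A (n=243): 5/243=0.0206, 1/243=0.0041, 8/243=0.0329, 167/243=0.6872, 62/243=0.2551
Proportions for Species D (n=57): 16/57=0.2807, 1/57=0.0175, 15/57=0.2632, 11/57=0.1930, 14/57=0.2456
Proportions for Species B (n=213): 83/213=0.3897, 1/213=0.0047, 28/213=0.1315, 43/213=0.2019, 58/213=0.2723
Σp_Cᵢ² = 0.0396² + 0.3861² + 0.0693² + 0.4950² + 0.0099² = 0.001568 + 0.149073 + 0.004802 + 0.245025 + 0.000098 = 0.400566
B_C = 1 / 0.400566 = 2.4965
Σp_Aᵢ² = 0.0206² + 0.0041² + 0.0329² + 0.6872² + 0.2551² = 0.000424 + 0.000017 + 0.001082 + 0.472244 + 0.065076 = 0.538843
B_A = 1 / 0.538843 = 1.8558
Σp_Dᵢ² = 0.2807² + 0.0175² + 0.2632² + 0.1930² + 0.2456² = 0.078792 + 0.000306 + 0.069274 + 0.037249 + 0.060319 = 0.245940
B_D = 1 / 0.245940 = 4.0660
Σp_Bᵢ² = 0.3897² + 0.0047² + 0.1315² + 0.2019² + 0.2723² = 0.151866 + 0.000022 + 0.017292 + 0.040764 + 0.074147 = 0.284091
B_B = 1 / 0.284091 = 3.5200
Ranking by B (broadest → narrowest): Species D (4.07) > Species B (3.52) > Species C (2.50) > Species A (1.86)

Species D > Species B > Species C > Species A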